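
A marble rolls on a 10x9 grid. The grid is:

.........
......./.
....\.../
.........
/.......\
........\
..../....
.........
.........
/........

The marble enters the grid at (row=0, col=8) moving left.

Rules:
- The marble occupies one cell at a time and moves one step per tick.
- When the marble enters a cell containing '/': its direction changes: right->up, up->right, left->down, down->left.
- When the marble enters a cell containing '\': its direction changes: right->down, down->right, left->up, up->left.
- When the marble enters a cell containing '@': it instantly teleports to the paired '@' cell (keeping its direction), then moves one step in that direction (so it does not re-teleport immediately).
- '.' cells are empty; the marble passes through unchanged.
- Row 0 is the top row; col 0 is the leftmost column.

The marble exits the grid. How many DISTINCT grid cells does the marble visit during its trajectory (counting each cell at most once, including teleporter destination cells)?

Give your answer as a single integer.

Step 1: enter (0,8), '.' pass, move left to (0,7)
Step 2: enter (0,7), '.' pass, move left to (0,6)
Step 3: enter (0,6), '.' pass, move left to (0,5)
Step 4: enter (0,5), '.' pass, move left to (0,4)
Step 5: enter (0,4), '.' pass, move left to (0,3)
Step 6: enter (0,3), '.' pass, move left to (0,2)
Step 7: enter (0,2), '.' pass, move left to (0,1)
Step 8: enter (0,1), '.' pass, move left to (0,0)
Step 9: enter (0,0), '.' pass, move left to (0,-1)
Step 10: at (0,-1) — EXIT via left edge, pos 0
Distinct cells visited: 9 (path length 9)

Answer: 9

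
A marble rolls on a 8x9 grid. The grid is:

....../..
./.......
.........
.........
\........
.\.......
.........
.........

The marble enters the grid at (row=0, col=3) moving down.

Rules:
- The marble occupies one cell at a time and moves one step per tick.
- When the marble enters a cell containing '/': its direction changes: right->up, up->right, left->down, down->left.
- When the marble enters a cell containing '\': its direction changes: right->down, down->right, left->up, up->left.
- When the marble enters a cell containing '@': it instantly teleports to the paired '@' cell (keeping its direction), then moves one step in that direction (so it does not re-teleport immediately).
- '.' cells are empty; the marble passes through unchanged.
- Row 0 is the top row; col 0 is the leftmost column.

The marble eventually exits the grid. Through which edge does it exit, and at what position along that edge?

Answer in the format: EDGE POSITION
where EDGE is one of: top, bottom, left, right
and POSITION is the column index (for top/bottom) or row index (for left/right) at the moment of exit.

Answer: bottom 3

Derivation:
Step 1: enter (0,3), '.' pass, move down to (1,3)
Step 2: enter (1,3), '.' pass, move down to (2,3)
Step 3: enter (2,3), '.' pass, move down to (3,3)
Step 4: enter (3,3), '.' pass, move down to (4,3)
Step 5: enter (4,3), '.' pass, move down to (5,3)
Step 6: enter (5,3), '.' pass, move down to (6,3)
Step 7: enter (6,3), '.' pass, move down to (7,3)
Step 8: enter (7,3), '.' pass, move down to (8,3)
Step 9: at (8,3) — EXIT via bottom edge, pos 3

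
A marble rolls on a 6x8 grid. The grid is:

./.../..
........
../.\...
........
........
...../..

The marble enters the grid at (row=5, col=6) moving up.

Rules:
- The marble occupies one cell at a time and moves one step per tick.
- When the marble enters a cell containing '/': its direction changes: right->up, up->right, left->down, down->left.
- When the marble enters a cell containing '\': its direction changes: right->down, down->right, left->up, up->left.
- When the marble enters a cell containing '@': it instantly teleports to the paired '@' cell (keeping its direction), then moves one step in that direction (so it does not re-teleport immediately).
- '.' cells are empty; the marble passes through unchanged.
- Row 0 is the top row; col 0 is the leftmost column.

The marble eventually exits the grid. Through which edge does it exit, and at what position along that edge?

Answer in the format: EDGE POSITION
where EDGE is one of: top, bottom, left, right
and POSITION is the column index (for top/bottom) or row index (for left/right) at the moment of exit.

Answer: top 6

Derivation:
Step 1: enter (5,6), '.' pass, move up to (4,6)
Step 2: enter (4,6), '.' pass, move up to (3,6)
Step 3: enter (3,6), '.' pass, move up to (2,6)
Step 4: enter (2,6), '.' pass, move up to (1,6)
Step 5: enter (1,6), '.' pass, move up to (0,6)
Step 6: enter (0,6), '.' pass, move up to (-1,6)
Step 7: at (-1,6) — EXIT via top edge, pos 6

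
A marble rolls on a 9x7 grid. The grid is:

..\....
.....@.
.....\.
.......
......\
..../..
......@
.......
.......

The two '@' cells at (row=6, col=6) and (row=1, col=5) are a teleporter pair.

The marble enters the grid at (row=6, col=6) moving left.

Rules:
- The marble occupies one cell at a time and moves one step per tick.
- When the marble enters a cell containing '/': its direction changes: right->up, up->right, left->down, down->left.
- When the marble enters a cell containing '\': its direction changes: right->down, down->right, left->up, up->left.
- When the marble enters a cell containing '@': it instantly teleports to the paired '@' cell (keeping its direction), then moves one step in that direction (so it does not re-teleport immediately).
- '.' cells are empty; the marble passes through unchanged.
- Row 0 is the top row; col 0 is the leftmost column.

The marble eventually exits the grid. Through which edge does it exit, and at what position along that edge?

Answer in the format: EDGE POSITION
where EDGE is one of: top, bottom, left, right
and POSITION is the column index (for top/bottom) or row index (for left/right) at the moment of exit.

Step 1: enter (6,6), '@' teleport (6,6)->(1,5), also enter (1,5), move left to (1,4)
Step 2: enter (1,4), '.' pass, move left to (1,3)
Step 3: enter (1,3), '.' pass, move left to (1,2)
Step 4: enter (1,2), '.' pass, move left to (1,1)
Step 5: enter (1,1), '.' pass, move left to (1,0)
Step 6: enter (1,0), '.' pass, move left to (1,-1)
Step 7: at (1,-1) — EXIT via left edge, pos 1

Answer: left 1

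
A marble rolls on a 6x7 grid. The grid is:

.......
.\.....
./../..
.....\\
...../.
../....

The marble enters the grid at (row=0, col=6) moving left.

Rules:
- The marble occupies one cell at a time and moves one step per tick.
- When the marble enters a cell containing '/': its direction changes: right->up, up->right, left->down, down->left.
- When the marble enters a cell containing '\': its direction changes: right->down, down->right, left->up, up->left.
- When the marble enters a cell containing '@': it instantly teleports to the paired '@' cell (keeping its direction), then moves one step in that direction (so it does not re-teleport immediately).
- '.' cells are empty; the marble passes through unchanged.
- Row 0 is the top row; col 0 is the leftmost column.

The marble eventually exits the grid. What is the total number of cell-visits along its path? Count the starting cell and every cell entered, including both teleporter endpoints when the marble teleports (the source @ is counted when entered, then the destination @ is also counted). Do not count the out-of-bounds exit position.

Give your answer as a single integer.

Step 1: enter (0,6), '.' pass, move left to (0,5)
Step 2: enter (0,5), '.' pass, move left to (0,4)
Step 3: enter (0,4), '.' pass, move left to (0,3)
Step 4: enter (0,3), '.' pass, move left to (0,2)
Step 5: enter (0,2), '.' pass, move left to (0,1)
Step 6: enter (0,1), '.' pass, move left to (0,0)
Step 7: enter (0,0), '.' pass, move left to (0,-1)
Step 8: at (0,-1) — EXIT via left edge, pos 0
Path length (cell visits): 7

Answer: 7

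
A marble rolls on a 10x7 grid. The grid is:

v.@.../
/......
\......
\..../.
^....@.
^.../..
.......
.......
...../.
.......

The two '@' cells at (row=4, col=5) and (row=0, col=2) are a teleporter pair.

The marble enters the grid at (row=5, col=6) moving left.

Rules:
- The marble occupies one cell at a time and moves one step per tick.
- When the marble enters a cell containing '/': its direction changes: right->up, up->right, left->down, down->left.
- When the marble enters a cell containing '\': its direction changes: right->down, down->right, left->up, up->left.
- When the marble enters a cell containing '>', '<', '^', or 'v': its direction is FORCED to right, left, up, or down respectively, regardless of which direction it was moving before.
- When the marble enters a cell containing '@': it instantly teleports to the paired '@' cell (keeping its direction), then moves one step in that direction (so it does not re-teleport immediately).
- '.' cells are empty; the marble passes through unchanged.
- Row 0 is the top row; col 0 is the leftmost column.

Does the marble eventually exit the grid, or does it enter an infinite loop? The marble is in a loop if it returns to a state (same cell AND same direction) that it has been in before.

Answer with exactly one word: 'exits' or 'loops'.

Step 1: enter (5,6), '.' pass, move left to (5,5)
Step 2: enter (5,5), '.' pass, move left to (5,4)
Step 3: enter (5,4), '/' deflects left->down, move down to (6,4)
Step 4: enter (6,4), '.' pass, move down to (7,4)
Step 5: enter (7,4), '.' pass, move down to (8,4)
Step 6: enter (8,4), '.' pass, move down to (9,4)
Step 7: enter (9,4), '.' pass, move down to (10,4)
Step 8: at (10,4) — EXIT via bottom edge, pos 4

Answer: exits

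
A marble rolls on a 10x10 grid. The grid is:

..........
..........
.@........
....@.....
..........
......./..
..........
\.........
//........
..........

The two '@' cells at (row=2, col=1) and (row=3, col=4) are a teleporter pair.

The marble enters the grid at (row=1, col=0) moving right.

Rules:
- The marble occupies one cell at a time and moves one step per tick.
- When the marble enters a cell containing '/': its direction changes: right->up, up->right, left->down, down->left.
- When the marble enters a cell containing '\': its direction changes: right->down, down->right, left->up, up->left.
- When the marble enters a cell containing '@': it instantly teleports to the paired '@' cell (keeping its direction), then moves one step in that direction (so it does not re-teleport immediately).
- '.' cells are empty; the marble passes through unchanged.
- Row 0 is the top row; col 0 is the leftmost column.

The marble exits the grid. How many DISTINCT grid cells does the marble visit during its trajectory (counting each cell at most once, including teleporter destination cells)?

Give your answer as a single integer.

Step 1: enter (1,0), '.' pass, move right to (1,1)
Step 2: enter (1,1), '.' pass, move right to (1,2)
Step 3: enter (1,2), '.' pass, move right to (1,3)
Step 4: enter (1,3), '.' pass, move right to (1,4)
Step 5: enter (1,4), '.' pass, move right to (1,5)
Step 6: enter (1,5), '.' pass, move right to (1,6)
Step 7: enter (1,6), '.' pass, move right to (1,7)
Step 8: enter (1,7), '.' pass, move right to (1,8)
Step 9: enter (1,8), '.' pass, move right to (1,9)
Step 10: enter (1,9), '.' pass, move right to (1,10)
Step 11: at (1,10) — EXIT via right edge, pos 1
Distinct cells visited: 10 (path length 10)

Answer: 10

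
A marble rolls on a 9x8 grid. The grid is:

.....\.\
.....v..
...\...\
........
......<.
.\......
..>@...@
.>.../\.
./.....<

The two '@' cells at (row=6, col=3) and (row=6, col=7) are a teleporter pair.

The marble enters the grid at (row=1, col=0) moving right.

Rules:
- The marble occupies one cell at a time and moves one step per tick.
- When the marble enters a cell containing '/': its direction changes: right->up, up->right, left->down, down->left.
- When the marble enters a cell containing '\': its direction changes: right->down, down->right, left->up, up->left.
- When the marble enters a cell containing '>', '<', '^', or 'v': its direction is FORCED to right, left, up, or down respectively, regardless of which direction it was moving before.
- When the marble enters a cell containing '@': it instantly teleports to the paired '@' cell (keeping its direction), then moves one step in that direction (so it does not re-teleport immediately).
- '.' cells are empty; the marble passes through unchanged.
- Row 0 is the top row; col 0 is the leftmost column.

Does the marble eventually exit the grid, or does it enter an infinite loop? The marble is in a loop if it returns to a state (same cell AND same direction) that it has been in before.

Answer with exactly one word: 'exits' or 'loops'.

Step 1: enter (1,0), '.' pass, move right to (1,1)
Step 2: enter (1,1), '.' pass, move right to (1,2)
Step 3: enter (1,2), '.' pass, move right to (1,3)
Step 4: enter (1,3), '.' pass, move right to (1,4)
Step 5: enter (1,4), '.' pass, move right to (1,5)
Step 6: enter (1,5), 'v' forces right->down, move down to (2,5)
Step 7: enter (2,5), '.' pass, move down to (3,5)
Step 8: enter (3,5), '.' pass, move down to (4,5)
Step 9: enter (4,5), '.' pass, move down to (5,5)
Step 10: enter (5,5), '.' pass, move down to (6,5)
Step 11: enter (6,5), '.' pass, move down to (7,5)
Step 12: enter (7,5), '/' deflects down->left, move left to (7,4)
Step 13: enter (7,4), '.' pass, move left to (7,3)
Step 14: enter (7,3), '.' pass, move left to (7,2)
Step 15: enter (7,2), '.' pass, move left to (7,1)
Step 16: enter (7,1), '>' forces left->right, move right to (7,2)
Step 17: enter (7,2), '.' pass, move right to (7,3)
Step 18: enter (7,3), '.' pass, move right to (7,4)
Step 19: enter (7,4), '.' pass, move right to (7,5)
Step 20: enter (7,5), '/' deflects right->up, move up to (6,5)
Step 21: enter (6,5), '.' pass, move up to (5,5)
Step 22: enter (5,5), '.' pass, move up to (4,5)
Step 23: enter (4,5), '.' pass, move up to (3,5)
Step 24: enter (3,5), '.' pass, move up to (2,5)
Step 25: enter (2,5), '.' pass, move up to (1,5)
Step 26: enter (1,5), 'v' forces up->down, move down to (2,5)
Step 27: at (2,5) dir=down — LOOP DETECTED (seen before)

Answer: loops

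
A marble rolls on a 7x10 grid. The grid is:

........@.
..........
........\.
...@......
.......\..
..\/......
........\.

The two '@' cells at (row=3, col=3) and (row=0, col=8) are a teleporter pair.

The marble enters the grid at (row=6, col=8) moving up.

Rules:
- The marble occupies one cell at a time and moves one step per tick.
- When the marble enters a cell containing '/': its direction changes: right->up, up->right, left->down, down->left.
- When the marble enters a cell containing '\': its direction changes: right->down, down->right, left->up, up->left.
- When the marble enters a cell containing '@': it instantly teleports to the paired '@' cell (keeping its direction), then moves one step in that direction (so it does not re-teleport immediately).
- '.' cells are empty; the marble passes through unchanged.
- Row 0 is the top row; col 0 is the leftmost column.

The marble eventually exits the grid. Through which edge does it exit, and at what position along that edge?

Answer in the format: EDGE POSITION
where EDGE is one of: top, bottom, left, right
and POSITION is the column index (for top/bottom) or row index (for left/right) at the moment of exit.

Step 1: enter (6,8), '\' deflects up->left, move left to (6,7)
Step 2: enter (6,7), '.' pass, move left to (6,6)
Step 3: enter (6,6), '.' pass, move left to (6,5)
Step 4: enter (6,5), '.' pass, move left to (6,4)
Step 5: enter (6,4), '.' pass, move left to (6,3)
Step 6: enter (6,3), '.' pass, move left to (6,2)
Step 7: enter (6,2), '.' pass, move left to (6,1)
Step 8: enter (6,1), '.' pass, move left to (6,0)
Step 9: enter (6,0), '.' pass, move left to (6,-1)
Step 10: at (6,-1) — EXIT via left edge, pos 6

Answer: left 6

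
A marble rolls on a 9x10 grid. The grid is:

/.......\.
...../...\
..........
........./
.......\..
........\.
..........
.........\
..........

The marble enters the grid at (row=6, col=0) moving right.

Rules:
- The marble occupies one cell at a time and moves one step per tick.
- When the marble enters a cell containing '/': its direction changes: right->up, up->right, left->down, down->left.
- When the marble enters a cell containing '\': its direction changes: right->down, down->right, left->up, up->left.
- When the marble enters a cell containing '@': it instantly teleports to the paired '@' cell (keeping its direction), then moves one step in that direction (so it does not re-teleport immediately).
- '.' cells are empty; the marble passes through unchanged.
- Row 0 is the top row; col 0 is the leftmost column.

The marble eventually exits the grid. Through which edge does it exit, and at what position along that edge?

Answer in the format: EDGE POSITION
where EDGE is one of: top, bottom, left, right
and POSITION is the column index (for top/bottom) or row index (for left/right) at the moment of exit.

Step 1: enter (6,0), '.' pass, move right to (6,1)
Step 2: enter (6,1), '.' pass, move right to (6,2)
Step 3: enter (6,2), '.' pass, move right to (6,3)
Step 4: enter (6,3), '.' pass, move right to (6,4)
Step 5: enter (6,4), '.' pass, move right to (6,5)
Step 6: enter (6,5), '.' pass, move right to (6,6)
Step 7: enter (6,6), '.' pass, move right to (6,7)
Step 8: enter (6,7), '.' pass, move right to (6,8)
Step 9: enter (6,8), '.' pass, move right to (6,9)
Step 10: enter (6,9), '.' pass, move right to (6,10)
Step 11: at (6,10) — EXIT via right edge, pos 6

Answer: right 6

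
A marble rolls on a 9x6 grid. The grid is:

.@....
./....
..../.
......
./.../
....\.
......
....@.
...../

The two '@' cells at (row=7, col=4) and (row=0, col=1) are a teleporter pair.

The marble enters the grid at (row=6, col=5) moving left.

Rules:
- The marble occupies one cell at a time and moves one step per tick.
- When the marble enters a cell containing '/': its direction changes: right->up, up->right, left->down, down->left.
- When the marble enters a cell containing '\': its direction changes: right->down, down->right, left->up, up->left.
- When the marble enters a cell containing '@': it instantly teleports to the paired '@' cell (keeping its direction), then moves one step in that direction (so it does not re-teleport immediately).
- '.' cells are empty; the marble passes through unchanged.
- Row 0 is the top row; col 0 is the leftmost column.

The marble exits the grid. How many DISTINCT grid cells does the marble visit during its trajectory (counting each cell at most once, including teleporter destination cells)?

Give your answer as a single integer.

Answer: 6

Derivation:
Step 1: enter (6,5), '.' pass, move left to (6,4)
Step 2: enter (6,4), '.' pass, move left to (6,3)
Step 3: enter (6,3), '.' pass, move left to (6,2)
Step 4: enter (6,2), '.' pass, move left to (6,1)
Step 5: enter (6,1), '.' pass, move left to (6,0)
Step 6: enter (6,0), '.' pass, move left to (6,-1)
Step 7: at (6,-1) — EXIT via left edge, pos 6
Distinct cells visited: 6 (path length 6)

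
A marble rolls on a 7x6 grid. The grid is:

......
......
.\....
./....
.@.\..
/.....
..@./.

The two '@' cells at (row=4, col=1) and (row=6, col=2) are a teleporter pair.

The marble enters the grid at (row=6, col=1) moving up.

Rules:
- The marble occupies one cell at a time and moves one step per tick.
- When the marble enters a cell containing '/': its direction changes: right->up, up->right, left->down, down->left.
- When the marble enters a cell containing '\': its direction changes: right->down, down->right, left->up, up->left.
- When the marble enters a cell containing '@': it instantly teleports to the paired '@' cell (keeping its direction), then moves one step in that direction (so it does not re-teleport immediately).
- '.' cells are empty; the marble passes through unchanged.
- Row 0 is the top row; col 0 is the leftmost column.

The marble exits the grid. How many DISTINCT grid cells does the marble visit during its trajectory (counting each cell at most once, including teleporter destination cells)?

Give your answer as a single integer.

Answer: 10

Derivation:
Step 1: enter (6,1), '.' pass, move up to (5,1)
Step 2: enter (5,1), '.' pass, move up to (4,1)
Step 3: enter (4,1), '@' teleport (4,1)->(6,2), also enter (6,2), move up to (5,2)
Step 4: enter (5,2), '.' pass, move up to (4,2)
Step 5: enter (4,2), '.' pass, move up to (3,2)
Step 6: enter (3,2), '.' pass, move up to (2,2)
Step 7: enter (2,2), '.' pass, move up to (1,2)
Step 8: enter (1,2), '.' pass, move up to (0,2)
Step 9: enter (0,2), '.' pass, move up to (-1,2)
Step 10: at (-1,2) — EXIT via top edge, pos 2
Distinct cells visited: 10 (path length 10)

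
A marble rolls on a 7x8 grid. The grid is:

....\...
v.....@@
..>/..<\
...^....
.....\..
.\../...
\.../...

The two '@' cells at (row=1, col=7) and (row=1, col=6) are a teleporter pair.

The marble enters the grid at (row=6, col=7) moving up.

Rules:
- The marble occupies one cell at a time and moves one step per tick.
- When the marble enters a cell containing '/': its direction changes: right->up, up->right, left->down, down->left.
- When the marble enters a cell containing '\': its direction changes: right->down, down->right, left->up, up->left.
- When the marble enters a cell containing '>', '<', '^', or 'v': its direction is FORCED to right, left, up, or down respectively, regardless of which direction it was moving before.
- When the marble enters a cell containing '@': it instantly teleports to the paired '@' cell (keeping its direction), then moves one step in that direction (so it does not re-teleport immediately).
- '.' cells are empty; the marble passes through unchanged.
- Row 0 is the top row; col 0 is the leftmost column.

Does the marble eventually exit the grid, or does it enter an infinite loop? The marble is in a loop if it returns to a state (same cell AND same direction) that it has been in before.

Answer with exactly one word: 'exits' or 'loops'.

Step 1: enter (6,7), '.' pass, move up to (5,7)
Step 2: enter (5,7), '.' pass, move up to (4,7)
Step 3: enter (4,7), '.' pass, move up to (3,7)
Step 4: enter (3,7), '.' pass, move up to (2,7)
Step 5: enter (2,7), '\' deflects up->left, move left to (2,6)
Step 6: enter (2,6), '<' forces left->left, move left to (2,5)
Step 7: enter (2,5), '.' pass, move left to (2,4)
Step 8: enter (2,4), '.' pass, move left to (2,3)
Step 9: enter (2,3), '/' deflects left->down, move down to (3,3)
Step 10: enter (3,3), '^' forces down->up, move up to (2,3)
Step 11: enter (2,3), '/' deflects up->right, move right to (2,4)
Step 12: enter (2,4), '.' pass, move right to (2,5)
Step 13: enter (2,5), '.' pass, move right to (2,6)
Step 14: enter (2,6), '<' forces right->left, move left to (2,5)
Step 15: at (2,5) dir=left — LOOP DETECTED (seen before)

Answer: loops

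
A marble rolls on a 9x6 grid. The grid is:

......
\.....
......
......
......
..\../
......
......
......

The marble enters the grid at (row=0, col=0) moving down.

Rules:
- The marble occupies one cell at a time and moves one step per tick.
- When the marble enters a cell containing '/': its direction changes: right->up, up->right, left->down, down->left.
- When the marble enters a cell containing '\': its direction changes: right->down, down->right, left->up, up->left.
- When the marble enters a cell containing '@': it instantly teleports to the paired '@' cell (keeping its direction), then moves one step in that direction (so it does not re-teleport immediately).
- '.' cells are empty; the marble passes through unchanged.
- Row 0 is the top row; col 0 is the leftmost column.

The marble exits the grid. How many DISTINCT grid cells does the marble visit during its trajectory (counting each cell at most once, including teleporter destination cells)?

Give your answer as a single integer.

Step 1: enter (0,0), '.' pass, move down to (1,0)
Step 2: enter (1,0), '\' deflects down->right, move right to (1,1)
Step 3: enter (1,1), '.' pass, move right to (1,2)
Step 4: enter (1,2), '.' pass, move right to (1,3)
Step 5: enter (1,3), '.' pass, move right to (1,4)
Step 6: enter (1,4), '.' pass, move right to (1,5)
Step 7: enter (1,5), '.' pass, move right to (1,6)
Step 8: at (1,6) — EXIT via right edge, pos 1
Distinct cells visited: 7 (path length 7)

Answer: 7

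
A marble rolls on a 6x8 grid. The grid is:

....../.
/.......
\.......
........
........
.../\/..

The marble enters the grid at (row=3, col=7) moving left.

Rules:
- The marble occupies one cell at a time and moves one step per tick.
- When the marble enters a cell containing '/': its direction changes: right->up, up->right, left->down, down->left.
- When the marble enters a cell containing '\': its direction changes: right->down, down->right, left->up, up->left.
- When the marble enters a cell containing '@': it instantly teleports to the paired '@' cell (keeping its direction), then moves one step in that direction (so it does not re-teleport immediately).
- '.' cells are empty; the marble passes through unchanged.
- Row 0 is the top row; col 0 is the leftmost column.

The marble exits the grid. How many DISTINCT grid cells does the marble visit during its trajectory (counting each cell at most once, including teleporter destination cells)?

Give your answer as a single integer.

Step 1: enter (3,7), '.' pass, move left to (3,6)
Step 2: enter (3,6), '.' pass, move left to (3,5)
Step 3: enter (3,5), '.' pass, move left to (3,4)
Step 4: enter (3,4), '.' pass, move left to (3,3)
Step 5: enter (3,3), '.' pass, move left to (3,2)
Step 6: enter (3,2), '.' pass, move left to (3,1)
Step 7: enter (3,1), '.' pass, move left to (3,0)
Step 8: enter (3,0), '.' pass, move left to (3,-1)
Step 9: at (3,-1) — EXIT via left edge, pos 3
Distinct cells visited: 8 (path length 8)

Answer: 8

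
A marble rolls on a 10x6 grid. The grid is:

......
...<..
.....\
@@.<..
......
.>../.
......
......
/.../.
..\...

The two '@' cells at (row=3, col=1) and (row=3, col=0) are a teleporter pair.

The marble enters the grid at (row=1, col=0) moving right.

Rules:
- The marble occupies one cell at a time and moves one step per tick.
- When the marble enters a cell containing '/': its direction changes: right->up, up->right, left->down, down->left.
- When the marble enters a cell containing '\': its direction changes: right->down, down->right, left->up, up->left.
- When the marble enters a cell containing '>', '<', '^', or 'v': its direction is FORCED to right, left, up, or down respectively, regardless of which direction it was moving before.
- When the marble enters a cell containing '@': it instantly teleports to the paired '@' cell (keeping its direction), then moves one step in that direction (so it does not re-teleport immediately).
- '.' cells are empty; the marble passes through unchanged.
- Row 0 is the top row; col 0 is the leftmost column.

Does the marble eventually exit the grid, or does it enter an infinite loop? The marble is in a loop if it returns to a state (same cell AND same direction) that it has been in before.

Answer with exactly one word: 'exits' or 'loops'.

Answer: exits

Derivation:
Step 1: enter (1,0), '.' pass, move right to (1,1)
Step 2: enter (1,1), '.' pass, move right to (1,2)
Step 3: enter (1,2), '.' pass, move right to (1,3)
Step 4: enter (1,3), '<' forces right->left, move left to (1,2)
Step 5: enter (1,2), '.' pass, move left to (1,1)
Step 6: enter (1,1), '.' pass, move left to (1,0)
Step 7: enter (1,0), '.' pass, move left to (1,-1)
Step 8: at (1,-1) — EXIT via left edge, pos 1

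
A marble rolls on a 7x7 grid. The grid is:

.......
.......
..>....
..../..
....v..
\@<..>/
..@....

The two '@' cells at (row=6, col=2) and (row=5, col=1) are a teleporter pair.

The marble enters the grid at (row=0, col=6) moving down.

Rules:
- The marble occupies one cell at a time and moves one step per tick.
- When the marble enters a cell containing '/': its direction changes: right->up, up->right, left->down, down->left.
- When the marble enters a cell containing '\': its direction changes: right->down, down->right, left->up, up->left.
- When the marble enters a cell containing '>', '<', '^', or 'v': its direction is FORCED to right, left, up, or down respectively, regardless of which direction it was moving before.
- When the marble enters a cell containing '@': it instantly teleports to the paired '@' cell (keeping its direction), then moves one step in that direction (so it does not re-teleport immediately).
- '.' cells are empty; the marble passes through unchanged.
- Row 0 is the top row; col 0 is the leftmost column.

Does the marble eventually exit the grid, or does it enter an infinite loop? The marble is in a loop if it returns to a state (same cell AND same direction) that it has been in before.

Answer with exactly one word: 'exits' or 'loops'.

Answer: exits

Derivation:
Step 1: enter (0,6), '.' pass, move down to (1,6)
Step 2: enter (1,6), '.' pass, move down to (2,6)
Step 3: enter (2,6), '.' pass, move down to (3,6)
Step 4: enter (3,6), '.' pass, move down to (4,6)
Step 5: enter (4,6), '.' pass, move down to (5,6)
Step 6: enter (5,6), '/' deflects down->left, move left to (5,5)
Step 7: enter (5,5), '>' forces left->right, move right to (5,6)
Step 8: enter (5,6), '/' deflects right->up, move up to (4,6)
Step 9: enter (4,6), '.' pass, move up to (3,6)
Step 10: enter (3,6), '.' pass, move up to (2,6)
Step 11: enter (2,6), '.' pass, move up to (1,6)
Step 12: enter (1,6), '.' pass, move up to (0,6)
Step 13: enter (0,6), '.' pass, move up to (-1,6)
Step 14: at (-1,6) — EXIT via top edge, pos 6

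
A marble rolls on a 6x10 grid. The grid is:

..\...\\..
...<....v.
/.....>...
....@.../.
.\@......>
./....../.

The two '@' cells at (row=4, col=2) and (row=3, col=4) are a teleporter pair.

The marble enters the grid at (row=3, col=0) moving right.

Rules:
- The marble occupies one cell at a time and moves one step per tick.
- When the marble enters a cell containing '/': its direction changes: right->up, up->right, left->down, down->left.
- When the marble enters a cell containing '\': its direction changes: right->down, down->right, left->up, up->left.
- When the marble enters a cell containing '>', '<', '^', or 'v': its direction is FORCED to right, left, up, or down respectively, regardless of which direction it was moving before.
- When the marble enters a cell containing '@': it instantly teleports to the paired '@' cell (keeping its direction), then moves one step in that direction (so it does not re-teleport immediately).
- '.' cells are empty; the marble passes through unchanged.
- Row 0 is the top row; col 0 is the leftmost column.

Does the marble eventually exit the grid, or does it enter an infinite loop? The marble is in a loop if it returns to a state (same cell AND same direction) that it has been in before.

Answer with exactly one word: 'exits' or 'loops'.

Answer: exits

Derivation:
Step 1: enter (3,0), '.' pass, move right to (3,1)
Step 2: enter (3,1), '.' pass, move right to (3,2)
Step 3: enter (3,2), '.' pass, move right to (3,3)
Step 4: enter (3,3), '.' pass, move right to (3,4)
Step 5: enter (3,4), '@' teleport (3,4)->(4,2), also enter (4,2), move right to (4,3)
Step 6: enter (4,3), '.' pass, move right to (4,4)
Step 7: enter (4,4), '.' pass, move right to (4,5)
Step 8: enter (4,5), '.' pass, move right to (4,6)
Step 9: enter (4,6), '.' pass, move right to (4,7)
Step 10: enter (4,7), '.' pass, move right to (4,8)
Step 11: enter (4,8), '.' pass, move right to (4,9)
Step 12: enter (4,9), '>' forces right->right, move right to (4,10)
Step 13: at (4,10) — EXIT via right edge, pos 4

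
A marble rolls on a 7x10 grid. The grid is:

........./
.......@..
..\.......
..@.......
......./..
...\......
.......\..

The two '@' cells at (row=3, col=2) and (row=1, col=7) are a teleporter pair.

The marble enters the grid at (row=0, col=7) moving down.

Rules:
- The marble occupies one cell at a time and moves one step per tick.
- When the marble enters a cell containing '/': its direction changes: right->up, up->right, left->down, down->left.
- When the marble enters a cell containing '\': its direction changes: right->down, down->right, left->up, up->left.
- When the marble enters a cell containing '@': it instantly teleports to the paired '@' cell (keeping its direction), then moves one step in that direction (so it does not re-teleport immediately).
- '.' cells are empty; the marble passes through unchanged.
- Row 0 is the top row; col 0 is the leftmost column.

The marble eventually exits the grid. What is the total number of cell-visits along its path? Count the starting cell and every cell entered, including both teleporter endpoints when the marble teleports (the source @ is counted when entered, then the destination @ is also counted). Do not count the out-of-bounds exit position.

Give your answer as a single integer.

Answer: 6

Derivation:
Step 1: enter (0,7), '.' pass, move down to (1,7)
Step 2: enter (1,7), '@' teleport (1,7)->(3,2), also enter (3,2), move down to (4,2)
Step 3: enter (4,2), '.' pass, move down to (5,2)
Step 4: enter (5,2), '.' pass, move down to (6,2)
Step 5: enter (6,2), '.' pass, move down to (7,2)
Step 6: at (7,2) — EXIT via bottom edge, pos 2
Path length (cell visits): 6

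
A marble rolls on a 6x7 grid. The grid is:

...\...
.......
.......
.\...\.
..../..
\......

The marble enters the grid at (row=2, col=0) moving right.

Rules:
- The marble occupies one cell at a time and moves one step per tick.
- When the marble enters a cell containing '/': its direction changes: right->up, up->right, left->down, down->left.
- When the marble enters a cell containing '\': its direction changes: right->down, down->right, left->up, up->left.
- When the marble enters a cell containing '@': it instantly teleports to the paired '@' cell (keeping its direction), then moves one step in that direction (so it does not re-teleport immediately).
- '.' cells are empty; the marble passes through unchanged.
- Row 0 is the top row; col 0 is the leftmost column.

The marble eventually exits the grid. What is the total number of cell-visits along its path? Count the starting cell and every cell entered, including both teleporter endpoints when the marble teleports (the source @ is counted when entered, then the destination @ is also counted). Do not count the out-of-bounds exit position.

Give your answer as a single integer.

Answer: 7

Derivation:
Step 1: enter (2,0), '.' pass, move right to (2,1)
Step 2: enter (2,1), '.' pass, move right to (2,2)
Step 3: enter (2,2), '.' pass, move right to (2,3)
Step 4: enter (2,3), '.' pass, move right to (2,4)
Step 5: enter (2,4), '.' pass, move right to (2,5)
Step 6: enter (2,5), '.' pass, move right to (2,6)
Step 7: enter (2,6), '.' pass, move right to (2,7)
Step 8: at (2,7) — EXIT via right edge, pos 2
Path length (cell visits): 7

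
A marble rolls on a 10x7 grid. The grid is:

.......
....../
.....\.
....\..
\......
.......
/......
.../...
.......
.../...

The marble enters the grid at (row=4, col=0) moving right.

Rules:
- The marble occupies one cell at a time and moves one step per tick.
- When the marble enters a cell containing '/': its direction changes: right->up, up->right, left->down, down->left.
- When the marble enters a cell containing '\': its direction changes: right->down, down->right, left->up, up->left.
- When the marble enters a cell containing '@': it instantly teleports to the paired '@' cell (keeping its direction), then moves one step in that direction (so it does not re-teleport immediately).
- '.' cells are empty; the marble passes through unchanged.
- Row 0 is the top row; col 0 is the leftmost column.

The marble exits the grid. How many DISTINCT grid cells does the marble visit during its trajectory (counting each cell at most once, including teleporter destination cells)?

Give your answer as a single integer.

Answer: 3

Derivation:
Step 1: enter (4,0), '\' deflects right->down, move down to (5,0)
Step 2: enter (5,0), '.' pass, move down to (6,0)
Step 3: enter (6,0), '/' deflects down->left, move left to (6,-1)
Step 4: at (6,-1) — EXIT via left edge, pos 6
Distinct cells visited: 3 (path length 3)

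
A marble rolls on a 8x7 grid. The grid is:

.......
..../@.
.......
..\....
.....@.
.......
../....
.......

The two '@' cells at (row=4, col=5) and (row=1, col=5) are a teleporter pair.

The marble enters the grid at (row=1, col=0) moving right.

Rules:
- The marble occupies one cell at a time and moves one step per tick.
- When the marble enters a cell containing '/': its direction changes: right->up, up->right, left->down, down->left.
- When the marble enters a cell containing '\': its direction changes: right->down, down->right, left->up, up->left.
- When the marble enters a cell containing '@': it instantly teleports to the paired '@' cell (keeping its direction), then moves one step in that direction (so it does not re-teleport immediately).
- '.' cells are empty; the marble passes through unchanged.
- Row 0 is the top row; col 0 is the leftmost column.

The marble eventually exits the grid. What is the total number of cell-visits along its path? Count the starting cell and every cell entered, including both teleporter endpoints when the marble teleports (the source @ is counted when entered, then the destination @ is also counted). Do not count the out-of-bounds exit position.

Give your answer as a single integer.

Answer: 6

Derivation:
Step 1: enter (1,0), '.' pass, move right to (1,1)
Step 2: enter (1,1), '.' pass, move right to (1,2)
Step 3: enter (1,2), '.' pass, move right to (1,3)
Step 4: enter (1,3), '.' pass, move right to (1,4)
Step 5: enter (1,4), '/' deflects right->up, move up to (0,4)
Step 6: enter (0,4), '.' pass, move up to (-1,4)
Step 7: at (-1,4) — EXIT via top edge, pos 4
Path length (cell visits): 6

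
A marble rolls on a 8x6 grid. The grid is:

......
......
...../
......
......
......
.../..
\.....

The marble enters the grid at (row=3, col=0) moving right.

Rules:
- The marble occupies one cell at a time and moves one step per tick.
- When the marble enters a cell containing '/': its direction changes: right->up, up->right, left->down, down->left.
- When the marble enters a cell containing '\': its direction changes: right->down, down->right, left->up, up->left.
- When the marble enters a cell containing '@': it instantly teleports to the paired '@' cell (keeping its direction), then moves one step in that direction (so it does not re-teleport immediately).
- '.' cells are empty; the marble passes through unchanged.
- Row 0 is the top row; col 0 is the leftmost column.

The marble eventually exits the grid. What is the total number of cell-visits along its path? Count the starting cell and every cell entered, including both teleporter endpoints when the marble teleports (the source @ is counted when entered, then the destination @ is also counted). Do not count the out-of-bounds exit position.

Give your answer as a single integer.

Step 1: enter (3,0), '.' pass, move right to (3,1)
Step 2: enter (3,1), '.' pass, move right to (3,2)
Step 3: enter (3,2), '.' pass, move right to (3,3)
Step 4: enter (3,3), '.' pass, move right to (3,4)
Step 5: enter (3,4), '.' pass, move right to (3,5)
Step 6: enter (3,5), '.' pass, move right to (3,6)
Step 7: at (3,6) — EXIT via right edge, pos 3
Path length (cell visits): 6

Answer: 6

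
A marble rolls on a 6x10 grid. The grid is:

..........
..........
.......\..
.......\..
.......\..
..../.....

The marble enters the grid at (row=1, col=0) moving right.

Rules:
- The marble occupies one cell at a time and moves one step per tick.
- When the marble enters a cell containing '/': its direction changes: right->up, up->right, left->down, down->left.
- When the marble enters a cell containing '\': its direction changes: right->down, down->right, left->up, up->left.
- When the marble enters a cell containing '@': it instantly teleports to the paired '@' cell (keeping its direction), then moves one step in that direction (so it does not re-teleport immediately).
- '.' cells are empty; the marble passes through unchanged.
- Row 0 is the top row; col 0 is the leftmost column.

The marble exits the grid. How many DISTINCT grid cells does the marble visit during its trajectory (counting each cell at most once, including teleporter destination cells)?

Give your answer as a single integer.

Step 1: enter (1,0), '.' pass, move right to (1,1)
Step 2: enter (1,1), '.' pass, move right to (1,2)
Step 3: enter (1,2), '.' pass, move right to (1,3)
Step 4: enter (1,3), '.' pass, move right to (1,4)
Step 5: enter (1,4), '.' pass, move right to (1,5)
Step 6: enter (1,5), '.' pass, move right to (1,6)
Step 7: enter (1,6), '.' pass, move right to (1,7)
Step 8: enter (1,7), '.' pass, move right to (1,8)
Step 9: enter (1,8), '.' pass, move right to (1,9)
Step 10: enter (1,9), '.' pass, move right to (1,10)
Step 11: at (1,10) — EXIT via right edge, pos 1
Distinct cells visited: 10 (path length 10)

Answer: 10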